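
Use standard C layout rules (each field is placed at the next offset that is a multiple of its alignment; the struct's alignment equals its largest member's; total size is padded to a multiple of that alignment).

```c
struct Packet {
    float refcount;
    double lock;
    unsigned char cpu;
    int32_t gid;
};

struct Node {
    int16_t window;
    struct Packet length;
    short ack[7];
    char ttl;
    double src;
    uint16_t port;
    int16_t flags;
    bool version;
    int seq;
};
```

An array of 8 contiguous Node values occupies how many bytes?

576

Packet: 0..4  refcount  (4B, 4-aligned); 4..8  -- padding (4B); 8..16  lock  (8B, 8-aligned); 16..17  cpu  (1B, 1-aligned); 17..20  -- padding (3B); 20..24  gid  (4B, 4-aligned); sizeof = 24, alignof = 8
0..2  window  (2B, 2-aligned)
2..8  -- padding (6B)
8..32  length  (24B, 8-aligned)
32..46  ack  (14B, 2-aligned)
46..47  ttl  (1B, 1-aligned)
47..48  -- padding (1B)
48..56  src  (8B, 8-aligned)
56..58  port  (2B, 2-aligned)
58..60  flags  (2B, 2-aligned)
60..61  version  (1B, 1-aligned)
61..64  -- padding (3B)
64..68  seq  (4B, 4-aligned)
68..72  -- tail padding (4B)
sizeof = 72, alignof = 8
array of 8: 8 × 72 = 576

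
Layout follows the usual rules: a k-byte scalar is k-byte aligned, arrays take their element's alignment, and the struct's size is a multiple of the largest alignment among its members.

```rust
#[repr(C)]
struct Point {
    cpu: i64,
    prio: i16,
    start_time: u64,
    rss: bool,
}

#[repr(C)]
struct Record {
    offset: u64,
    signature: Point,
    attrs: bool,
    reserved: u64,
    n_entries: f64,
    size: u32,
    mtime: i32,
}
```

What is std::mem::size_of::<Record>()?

Point: @0: cpu [8B, align 8] → 8; @8: prio [2B, align 2] → 10; +6 pad (align 8); @16: start_time [8B, align 8] → 24; @24: rss [1B, align 1] → 25; +7 tail pad (align 8); size 32, align 8
@0: offset [8B, align 8] → 8
@8: signature [32B, align 8] → 40
@40: attrs [1B, align 1] → 41
+7 pad (align 8)
@48: reserved [8B, align 8] → 56
@56: n_entries [8B, align 8] → 64
@64: size [4B, align 4] → 68
@68: mtime [4B, align 4] → 72
size 72, align 8

72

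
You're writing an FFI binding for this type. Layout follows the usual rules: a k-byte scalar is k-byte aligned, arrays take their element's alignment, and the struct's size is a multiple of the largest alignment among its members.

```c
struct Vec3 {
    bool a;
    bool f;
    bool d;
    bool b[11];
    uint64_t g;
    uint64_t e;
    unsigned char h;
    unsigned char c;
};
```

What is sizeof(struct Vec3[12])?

0..1  a  (1B, 1-aligned)
1..2  f  (1B, 1-aligned)
2..3  d  (1B, 1-aligned)
3..14  b  (11B, 1-aligned)
14..16  -- padding (2B)
16..24  g  (8B, 8-aligned)
24..32  e  (8B, 8-aligned)
32..33  h  (1B, 1-aligned)
33..34  c  (1B, 1-aligned)
34..40  -- tail padding (6B)
sizeof = 40, alignof = 8
array of 12: 12 × 40 = 480

480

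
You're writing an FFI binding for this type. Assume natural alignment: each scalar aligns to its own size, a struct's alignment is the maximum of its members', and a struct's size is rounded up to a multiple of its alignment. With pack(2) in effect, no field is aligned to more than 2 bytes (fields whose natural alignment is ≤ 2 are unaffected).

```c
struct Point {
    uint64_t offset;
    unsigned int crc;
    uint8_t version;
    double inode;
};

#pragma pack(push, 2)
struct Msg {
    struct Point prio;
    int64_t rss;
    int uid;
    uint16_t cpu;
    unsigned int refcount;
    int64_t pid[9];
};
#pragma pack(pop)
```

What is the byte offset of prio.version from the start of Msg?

Point: offset at 0 (size 8, align 8) → ends 8; crc at 8 (size 4, align 4) → ends 12; version at 12 (size 1, align 1) → ends 13; pad 3 to align 8 for inode; inode at 16 (size 8, align 8) → ends 24; total 24 bytes, alignment 8
prio at 0 (size 24, align 2) → ends 24
within Point: version at 12
0 + 12 = 12

12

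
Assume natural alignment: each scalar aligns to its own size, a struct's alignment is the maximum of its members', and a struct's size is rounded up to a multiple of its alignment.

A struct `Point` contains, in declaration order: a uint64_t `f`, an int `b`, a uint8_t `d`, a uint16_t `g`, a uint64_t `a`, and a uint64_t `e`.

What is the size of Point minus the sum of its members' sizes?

@0: f [8B, align 8] → 8
@8: b [4B, align 4] → 12
@12: d [1B, align 1] → 13
+1 pad (align 2)
@14: g [2B, align 2] → 16
@16: a [8B, align 8] → 24
@24: e [8B, align 8] → 32
size 32, align 8
data bytes 31, size 32 → padding 1

1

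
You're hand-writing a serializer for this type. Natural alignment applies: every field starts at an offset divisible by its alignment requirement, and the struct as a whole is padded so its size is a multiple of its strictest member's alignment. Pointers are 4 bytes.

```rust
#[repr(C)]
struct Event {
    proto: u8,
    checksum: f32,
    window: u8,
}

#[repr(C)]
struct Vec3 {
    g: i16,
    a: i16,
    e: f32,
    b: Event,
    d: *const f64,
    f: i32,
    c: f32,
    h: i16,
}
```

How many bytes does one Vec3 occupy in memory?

Event: 0..1  proto  (1B, 1-aligned); 1..4  -- padding (3B); 4..8  checksum  (4B, 4-aligned); 8..9  window  (1B, 1-aligned); 9..12  -- tail padding (3B); sizeof = 12, alignof = 4
0..2  g  (2B, 2-aligned)
2..4  a  (2B, 2-aligned)
4..8  e  (4B, 4-aligned)
8..20  b  (12B, 4-aligned)
20..24  d  (4B, 4-aligned)
24..28  f  (4B, 4-aligned)
28..32  c  (4B, 4-aligned)
32..34  h  (2B, 2-aligned)
34..36  -- tail padding (2B)
sizeof = 36, alignof = 4

36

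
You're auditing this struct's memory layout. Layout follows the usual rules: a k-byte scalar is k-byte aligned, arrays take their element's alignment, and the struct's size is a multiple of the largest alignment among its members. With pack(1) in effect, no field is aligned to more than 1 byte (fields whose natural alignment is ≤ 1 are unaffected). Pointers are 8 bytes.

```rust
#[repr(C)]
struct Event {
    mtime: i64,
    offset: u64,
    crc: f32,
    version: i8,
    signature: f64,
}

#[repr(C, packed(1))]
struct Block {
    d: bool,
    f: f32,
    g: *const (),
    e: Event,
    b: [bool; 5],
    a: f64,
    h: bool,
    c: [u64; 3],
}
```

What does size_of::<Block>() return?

Event: @0: mtime [8B, align 8] → 8; @8: offset [8B, align 8] → 16; @16: crc [4B, align 4] → 20; @20: version [1B, align 1] → 21; +3 pad (align 8); @24: signature [8B, align 8] → 32; size 32, align 8
@0: d [1B, align 1] → 1
@1: f [4B, align 1] → 5
@5: g [8B, align 1] → 13
@13: e [32B, align 1] → 45
@45: b [5B, align 1] → 50
@50: a [8B, align 1] → 58
@58: h [1B, align 1] → 59
@59: c [24B, align 1] → 83
size 83, align 1

83 bytes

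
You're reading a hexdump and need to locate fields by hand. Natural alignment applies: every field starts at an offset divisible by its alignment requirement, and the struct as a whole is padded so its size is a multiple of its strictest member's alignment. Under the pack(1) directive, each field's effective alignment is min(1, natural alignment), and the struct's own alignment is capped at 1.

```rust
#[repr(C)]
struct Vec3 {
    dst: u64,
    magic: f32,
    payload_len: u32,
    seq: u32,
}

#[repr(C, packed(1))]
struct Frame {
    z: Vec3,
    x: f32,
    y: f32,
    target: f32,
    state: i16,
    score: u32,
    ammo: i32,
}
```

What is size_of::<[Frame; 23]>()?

1058

Vec3: @0: dst [8B, align 8] → 8; @8: magic [4B, align 4] → 12; @12: payload_len [4B, align 4] → 16; @16: seq [4B, align 4] → 20; +4 tail pad (align 8); size 24, align 8
@0: z [24B, align 1] → 24
@24: x [4B, align 1] → 28
@28: y [4B, align 1] → 32
@32: target [4B, align 1] → 36
@36: state [2B, align 1] → 38
@38: score [4B, align 1] → 42
@42: ammo [4B, align 1] → 46
size 46, align 1
array of 23: 23 × 46 = 1058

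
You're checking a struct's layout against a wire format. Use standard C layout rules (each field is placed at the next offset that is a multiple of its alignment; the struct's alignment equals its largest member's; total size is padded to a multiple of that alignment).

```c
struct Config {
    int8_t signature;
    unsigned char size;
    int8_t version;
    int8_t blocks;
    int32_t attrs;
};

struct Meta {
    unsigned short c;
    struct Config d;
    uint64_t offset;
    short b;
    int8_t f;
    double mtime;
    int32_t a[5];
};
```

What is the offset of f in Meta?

Config: 0..1  signature  (1B, 1-aligned); 1..2  size  (1B, 1-aligned); 2..3  version  (1B, 1-aligned); 3..4  blocks  (1B, 1-aligned); 4..8  attrs  (4B, 4-aligned); sizeof = 8, alignof = 4
0..2  c  (2B, 2-aligned)
2..4  -- padding (2B)
4..12  d  (8B, 4-aligned)
12..16  -- padding (4B)
16..24  offset  (8B, 8-aligned)
24..26  b  (2B, 2-aligned)
26..27  f  (1B, 1-aligned)

26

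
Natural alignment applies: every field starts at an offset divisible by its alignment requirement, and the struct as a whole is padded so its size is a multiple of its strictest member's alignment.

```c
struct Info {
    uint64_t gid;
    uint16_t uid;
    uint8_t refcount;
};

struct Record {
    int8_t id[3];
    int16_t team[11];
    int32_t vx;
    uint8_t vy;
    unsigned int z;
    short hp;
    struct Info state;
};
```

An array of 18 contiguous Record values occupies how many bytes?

1152

Info: @0: gid [8B, align 8] → 8; @8: uid [2B, align 2] → 10; @10: refcount [1B, align 1] → 11; +5 tail pad (align 8); size 16, align 8
@0: id [3B, align 1] → 3
+1 pad (align 2)
@4: team [22B, align 2] → 26
+2 pad (align 4)
@28: vx [4B, align 4] → 32
@32: vy [1B, align 1] → 33
+3 pad (align 4)
@36: z [4B, align 4] → 40
@40: hp [2B, align 2] → 42
+6 pad (align 8)
@48: state [16B, align 8] → 64
size 64, align 8
array of 18: 18 × 64 = 1152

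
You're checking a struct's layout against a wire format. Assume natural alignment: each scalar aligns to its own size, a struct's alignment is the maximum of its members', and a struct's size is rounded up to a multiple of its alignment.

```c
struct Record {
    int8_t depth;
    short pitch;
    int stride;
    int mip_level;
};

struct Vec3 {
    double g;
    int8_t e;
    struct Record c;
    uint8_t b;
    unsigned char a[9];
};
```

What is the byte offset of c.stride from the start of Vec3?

16

Record: 0..1  depth  (1B, 1-aligned); 1..2  -- padding (1B); 2..4  pitch  (2B, 2-aligned); 4..8  stride  (4B, 4-aligned); 8..12  mip_level  (4B, 4-aligned); sizeof = 12, alignof = 4
0..8  g  (8B, 8-aligned)
8..9  e  (1B, 1-aligned)
9..12  -- padding (3B)
12..24  c  (12B, 4-aligned)
within Record: stride at 4
12 + 4 = 16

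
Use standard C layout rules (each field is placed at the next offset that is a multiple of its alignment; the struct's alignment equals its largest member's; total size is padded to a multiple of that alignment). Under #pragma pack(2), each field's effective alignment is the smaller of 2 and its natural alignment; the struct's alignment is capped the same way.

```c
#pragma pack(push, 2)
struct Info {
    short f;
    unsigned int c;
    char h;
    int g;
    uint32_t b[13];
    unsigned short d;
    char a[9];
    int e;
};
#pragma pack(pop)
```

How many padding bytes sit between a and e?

1

@0: f [2B, align 2] → 2
@2: c [4B, align 2] → 6
@6: h [1B, align 1] → 7
+1 pad (align 2)
@8: g [4B, align 2] → 12
@12: b [52B, align 2] → 64
@64: d [2B, align 2] → 66
@66: a [9B, align 1] → 75
+1 pad (align 2)
@76: e [4B, align 2] → 80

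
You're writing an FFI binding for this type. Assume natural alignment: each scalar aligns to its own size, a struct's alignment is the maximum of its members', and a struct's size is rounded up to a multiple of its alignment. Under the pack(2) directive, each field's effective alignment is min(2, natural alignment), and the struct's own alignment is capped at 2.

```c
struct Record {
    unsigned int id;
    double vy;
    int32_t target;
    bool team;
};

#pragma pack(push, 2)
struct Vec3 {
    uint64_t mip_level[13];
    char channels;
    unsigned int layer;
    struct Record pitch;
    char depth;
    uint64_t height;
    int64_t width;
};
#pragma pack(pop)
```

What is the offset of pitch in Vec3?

110

Record: id at 0 (size 4, align 4) → ends 4; pad 4 to align 8 for vy; vy at 8 (size 8, align 8) → ends 16; target at 16 (size 4, align 4) → ends 20; team at 20 (size 1, align 1) → ends 21; tail pad 3 to reach multiple of 8; total 24 bytes, alignment 8
mip_level at 0 (size 104, align 2) → ends 104
channels at 104 (size 1, align 1) → ends 105
pad 1 to align 2 for layer
layer at 106 (size 4, align 2) → ends 110
pitch at 110 (size 24, align 2) → ends 134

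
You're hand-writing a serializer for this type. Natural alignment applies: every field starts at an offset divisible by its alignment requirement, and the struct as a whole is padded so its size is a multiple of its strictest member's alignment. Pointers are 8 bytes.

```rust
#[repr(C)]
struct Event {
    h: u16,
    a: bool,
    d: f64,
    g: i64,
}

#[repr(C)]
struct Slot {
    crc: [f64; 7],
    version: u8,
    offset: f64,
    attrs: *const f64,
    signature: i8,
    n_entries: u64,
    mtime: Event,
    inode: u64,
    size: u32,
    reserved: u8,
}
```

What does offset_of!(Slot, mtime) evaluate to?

96

Event: @0: h [2B, align 2] → 2; @2: a [1B, align 1] → 3; +5 pad (align 8); @8: d [8B, align 8] → 16; @16: g [8B, align 8] → 24; size 24, align 8
@0: crc [56B, align 8] → 56
@56: version [1B, align 1] → 57
+7 pad (align 8)
@64: offset [8B, align 8] → 72
@72: attrs [8B, align 8] → 80
@80: signature [1B, align 1] → 81
+7 pad (align 8)
@88: n_entries [8B, align 8] → 96
@96: mtime [24B, align 8] → 120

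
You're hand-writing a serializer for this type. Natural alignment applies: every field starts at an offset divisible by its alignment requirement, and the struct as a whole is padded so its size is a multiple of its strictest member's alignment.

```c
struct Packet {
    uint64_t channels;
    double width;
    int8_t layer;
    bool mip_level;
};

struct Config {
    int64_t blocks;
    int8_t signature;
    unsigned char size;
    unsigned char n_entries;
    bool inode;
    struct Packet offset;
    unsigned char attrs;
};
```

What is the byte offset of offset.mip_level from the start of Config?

Packet: 0..8  channels  (8B, 8-aligned); 8..16  width  (8B, 8-aligned); 16..17  layer  (1B, 1-aligned); 17..18  mip_level  (1B, 1-aligned); 18..24  -- tail padding (6B); sizeof = 24, alignof = 8
0..8  blocks  (8B, 8-aligned)
8..9  signature  (1B, 1-aligned)
9..10  size  (1B, 1-aligned)
10..11  n_entries  (1B, 1-aligned)
11..12  inode  (1B, 1-aligned)
12..16  -- padding (4B)
16..40  offset  (24B, 8-aligned)
within Packet: mip_level at 17
16 + 17 = 33

33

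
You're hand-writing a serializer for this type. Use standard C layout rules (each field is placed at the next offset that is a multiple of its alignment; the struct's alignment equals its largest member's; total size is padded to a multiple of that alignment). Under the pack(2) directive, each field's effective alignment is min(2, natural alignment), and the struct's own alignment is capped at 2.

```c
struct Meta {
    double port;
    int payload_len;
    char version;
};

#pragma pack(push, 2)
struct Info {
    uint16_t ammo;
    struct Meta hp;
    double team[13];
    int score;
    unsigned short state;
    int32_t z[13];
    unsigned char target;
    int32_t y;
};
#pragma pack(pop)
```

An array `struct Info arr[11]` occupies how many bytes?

2046

Meta: @0: port [8B, align 8] → 8; @8: payload_len [4B, align 4] → 12; @12: version [1B, align 1] → 13; +3 tail pad (align 8); size 16, align 8
@0: ammo [2B, align 2] → 2
@2: hp [16B, align 2] → 18
@18: team [104B, align 2] → 122
@122: score [4B, align 2] → 126
@126: state [2B, align 2] → 128
@128: z [52B, align 2] → 180
@180: target [1B, align 1] → 181
+1 pad (align 2)
@182: y [4B, align 2] → 186
size 186, align 2
array of 11: 11 × 186 = 2046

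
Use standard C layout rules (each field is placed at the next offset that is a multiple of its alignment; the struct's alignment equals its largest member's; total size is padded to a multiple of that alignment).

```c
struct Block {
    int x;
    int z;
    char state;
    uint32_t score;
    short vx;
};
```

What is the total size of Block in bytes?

20

x at 0 (size 4, align 4) → ends 4
z at 4 (size 4, align 4) → ends 8
state at 8 (size 1, align 1) → ends 9
pad 3 to align 4 for score
score at 12 (size 4, align 4) → ends 16
vx at 16 (size 2, align 2) → ends 18
tail pad 2 to reach multiple of 4
total 20 bytes, alignment 4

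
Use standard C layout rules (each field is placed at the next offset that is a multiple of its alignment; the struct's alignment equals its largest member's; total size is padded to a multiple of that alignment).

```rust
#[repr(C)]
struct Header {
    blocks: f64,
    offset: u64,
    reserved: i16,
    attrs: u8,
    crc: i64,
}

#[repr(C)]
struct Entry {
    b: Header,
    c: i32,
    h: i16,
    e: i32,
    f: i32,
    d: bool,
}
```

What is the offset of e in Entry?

Header: @0: blocks [8B, align 8] → 8; @8: offset [8B, align 8] → 16; @16: reserved [2B, align 2] → 18; @18: attrs [1B, align 1] → 19; +5 pad (align 8); @24: crc [8B, align 8] → 32; size 32, align 8
@0: b [32B, align 8] → 32
@32: c [4B, align 4] → 36
@36: h [2B, align 2] → 38
+2 pad (align 4)
@40: e [4B, align 4] → 44

40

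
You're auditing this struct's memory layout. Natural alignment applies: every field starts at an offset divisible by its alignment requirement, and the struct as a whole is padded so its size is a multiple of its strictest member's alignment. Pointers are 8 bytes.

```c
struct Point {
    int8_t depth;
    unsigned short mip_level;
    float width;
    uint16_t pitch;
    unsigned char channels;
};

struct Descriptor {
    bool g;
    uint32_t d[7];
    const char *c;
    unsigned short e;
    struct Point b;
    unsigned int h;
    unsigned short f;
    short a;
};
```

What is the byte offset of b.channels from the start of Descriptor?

Point: depth at 0 (size 1, align 1) → ends 1; pad 1 to align 2 for mip_level; mip_level at 2 (size 2, align 2) → ends 4; width at 4 (size 4, align 4) → ends 8; pitch at 8 (size 2, align 2) → ends 10; channels at 10 (size 1, align 1) → ends 11; tail pad 1 to reach multiple of 4; total 12 bytes, alignment 4
g at 0 (size 1, align 1) → ends 1
pad 3 to align 4 for d
d at 4 (size 28, align 4) → ends 32
c at 32 (size 8, align 8) → ends 40
e at 40 (size 2, align 2) → ends 42
pad 2 to align 4 for b
b at 44 (size 12, align 4) → ends 56
within Point: channels at 10
44 + 10 = 54

54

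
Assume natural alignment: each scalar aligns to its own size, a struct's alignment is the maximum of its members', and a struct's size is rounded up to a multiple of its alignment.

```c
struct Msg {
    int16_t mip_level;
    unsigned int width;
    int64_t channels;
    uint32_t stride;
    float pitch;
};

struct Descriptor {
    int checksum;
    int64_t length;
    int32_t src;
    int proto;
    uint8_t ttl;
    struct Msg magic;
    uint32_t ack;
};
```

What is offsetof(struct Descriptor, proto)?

20

Msg: @0: mip_level [2B, align 2] → 2; +2 pad (align 4); @4: width [4B, align 4] → 8; @8: channels [8B, align 8] → 16; @16: stride [4B, align 4] → 20; @20: pitch [4B, align 4] → 24; size 24, align 8
@0: checksum [4B, align 4] → 4
+4 pad (align 8)
@8: length [8B, align 8] → 16
@16: src [4B, align 4] → 20
@20: proto [4B, align 4] → 24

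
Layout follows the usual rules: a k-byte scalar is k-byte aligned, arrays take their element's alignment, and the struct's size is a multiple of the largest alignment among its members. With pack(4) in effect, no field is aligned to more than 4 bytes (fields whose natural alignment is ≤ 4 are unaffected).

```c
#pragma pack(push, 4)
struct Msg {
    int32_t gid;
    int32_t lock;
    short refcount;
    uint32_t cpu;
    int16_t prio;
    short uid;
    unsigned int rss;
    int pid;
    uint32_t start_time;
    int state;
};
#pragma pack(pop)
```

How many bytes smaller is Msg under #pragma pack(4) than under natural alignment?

0

natural layout:
  gid at 0 (size 4, align 4) → ends 4
  lock at 4 (size 4, align 4) → ends 8
  refcount at 8 (size 2, align 2) → ends 10
  pad 2 to align 4 for cpu
  cpu at 12 (size 4, align 4) → ends 16
  prio at 16 (size 2, align 2) → ends 18
  uid at 18 (size 2, align 2) → ends 20
  rss at 20 (size 4, align 4) → ends 24
  pid at 24 (size 4, align 4) → ends 28
  start_time at 28 (size 4, align 4) → ends 32
  state at 32 (size 4, align 4) → ends 36
  total 36 bytes, alignment 4
packed(4) layout:
  gid at 0 (size 4, align 4) → ends 4
  lock at 4 (size 4, align 4) → ends 8
  refcount at 8 (size 2, align 2) → ends 10
  pad 2 to align 4 for cpu
  cpu at 12 (size 4, align 4) → ends 16
  prio at 16 (size 2, align 2) → ends 18
  uid at 18 (size 2, align 2) → ends 20
  rss at 20 (size 4, align 4) → ends 24
  pid at 24 (size 4, align 4) → ends 28
  start_time at 28 (size 4, align 4) → ends 32
  state at 32 (size 4, align 4) → ends 36
  total 36 bytes, alignment 4
36 − 36 = 0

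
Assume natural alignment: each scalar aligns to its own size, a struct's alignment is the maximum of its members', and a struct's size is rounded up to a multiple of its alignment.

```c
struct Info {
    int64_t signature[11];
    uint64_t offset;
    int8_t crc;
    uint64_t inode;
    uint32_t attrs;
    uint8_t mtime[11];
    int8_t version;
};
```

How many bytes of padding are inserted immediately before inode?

7

@0: signature [88B, align 8] → 88
@88: offset [8B, align 8] → 96
@96: crc [1B, align 1] → 97
+7 pad (align 8)
@104: inode [8B, align 8] → 112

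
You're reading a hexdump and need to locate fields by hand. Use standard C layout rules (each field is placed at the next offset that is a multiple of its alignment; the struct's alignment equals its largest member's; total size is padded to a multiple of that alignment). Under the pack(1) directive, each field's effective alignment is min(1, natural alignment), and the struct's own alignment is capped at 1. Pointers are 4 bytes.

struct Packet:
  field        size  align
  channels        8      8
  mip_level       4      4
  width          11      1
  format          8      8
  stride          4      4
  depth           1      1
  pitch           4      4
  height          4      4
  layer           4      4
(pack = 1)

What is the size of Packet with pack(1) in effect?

@0: channels [8B, align 1] → 8
@8: mip_level [4B, align 1] → 12
@12: width [11B, align 1] → 23
@23: format [8B, align 1] → 31
@31: stride [4B, align 1] → 35
@35: depth [1B, align 1] → 36
@36: pitch [4B, align 1] → 40
@40: height [4B, align 1] → 44
@44: layer [4B, align 1] → 48
size 48, align 1

48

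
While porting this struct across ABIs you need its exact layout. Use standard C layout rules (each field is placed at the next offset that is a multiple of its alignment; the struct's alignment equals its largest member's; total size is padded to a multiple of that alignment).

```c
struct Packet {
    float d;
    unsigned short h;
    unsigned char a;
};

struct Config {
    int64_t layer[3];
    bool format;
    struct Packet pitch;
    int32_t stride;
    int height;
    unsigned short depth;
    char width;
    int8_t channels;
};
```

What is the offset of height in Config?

Packet: 0..4  d  (4B, 4-aligned); 4..6  h  (2B, 2-aligned); 6..7  a  (1B, 1-aligned); 7..8  -- tail padding (1B); sizeof = 8, alignof = 4
0..24  layer  (24B, 8-aligned)
24..25  format  (1B, 1-aligned)
25..28  -- padding (3B)
28..36  pitch  (8B, 4-aligned)
36..40  stride  (4B, 4-aligned)
40..44  height  (4B, 4-aligned)

40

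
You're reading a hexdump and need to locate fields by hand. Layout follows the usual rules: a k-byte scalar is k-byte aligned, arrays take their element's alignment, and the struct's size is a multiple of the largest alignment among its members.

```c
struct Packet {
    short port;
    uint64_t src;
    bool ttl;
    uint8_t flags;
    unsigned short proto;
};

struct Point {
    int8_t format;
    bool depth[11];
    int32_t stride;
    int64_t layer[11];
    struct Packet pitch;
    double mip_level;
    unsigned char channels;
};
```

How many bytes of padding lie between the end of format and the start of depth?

Packet: 0..2  port  (2B, 2-aligned); 2..8  -- padding (6B); 8..16  src  (8B, 8-aligned); 16..17  ttl  (1B, 1-aligned); 17..18  flags  (1B, 1-aligned); 18..20  proto  (2B, 2-aligned); 20..24  -- tail padding (4B); sizeof = 24, alignof = 8
0..1  format  (1B, 1-aligned)
1..12  depth  (11B, 1-aligned)

0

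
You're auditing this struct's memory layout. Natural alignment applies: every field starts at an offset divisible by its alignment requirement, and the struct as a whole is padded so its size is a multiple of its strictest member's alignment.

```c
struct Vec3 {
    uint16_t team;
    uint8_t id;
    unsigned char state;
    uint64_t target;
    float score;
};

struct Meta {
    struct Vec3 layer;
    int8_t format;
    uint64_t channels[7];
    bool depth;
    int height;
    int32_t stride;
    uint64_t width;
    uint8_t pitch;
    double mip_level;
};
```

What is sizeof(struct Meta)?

Vec3: team at 0 (size 2, align 2) → ends 2; id at 2 (size 1, align 1) → ends 3; state at 3 (size 1, align 1) → ends 4; pad 4 to align 8 for target; target at 8 (size 8, align 8) → ends 16; score at 16 (size 4, align 4) → ends 20; tail pad 4 to reach multiple of 8; total 24 bytes, alignment 8
layer at 0 (size 24, align 8) → ends 24
format at 24 (size 1, align 1) → ends 25
pad 7 to align 8 for channels
channels at 32 (size 56, align 8) → ends 88
depth at 88 (size 1, align 1) → ends 89
pad 3 to align 4 for height
height at 92 (size 4, align 4) → ends 96
stride at 96 (size 4, align 4) → ends 100
pad 4 to align 8 for width
width at 104 (size 8, align 8) → ends 112
pitch at 112 (size 1, align 1) → ends 113
pad 7 to align 8 for mip_level
mip_level at 120 (size 8, align 8) → ends 128
total 128 bytes, alignment 8

128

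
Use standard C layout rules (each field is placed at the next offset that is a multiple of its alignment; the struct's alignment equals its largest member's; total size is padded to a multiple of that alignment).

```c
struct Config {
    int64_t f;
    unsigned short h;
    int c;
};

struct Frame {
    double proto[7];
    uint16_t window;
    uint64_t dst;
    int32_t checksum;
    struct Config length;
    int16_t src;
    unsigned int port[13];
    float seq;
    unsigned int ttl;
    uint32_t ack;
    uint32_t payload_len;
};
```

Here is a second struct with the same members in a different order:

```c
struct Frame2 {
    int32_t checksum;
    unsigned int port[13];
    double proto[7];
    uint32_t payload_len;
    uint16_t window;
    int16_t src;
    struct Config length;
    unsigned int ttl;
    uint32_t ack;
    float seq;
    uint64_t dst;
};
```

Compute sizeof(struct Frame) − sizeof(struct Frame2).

Config: f at 0 (size 8, align 8) → ends 8; h at 8 (size 2, align 2) → ends 10; pad 2 to align 4 for c; c at 12 (size 4, align 4) → ends 16; total 16 bytes, alignment 8
proto at 0 (size 56, align 8) → ends 56
window at 56 (size 2, align 2) → ends 58
pad 6 to align 8 for dst
dst at 64 (size 8, align 8) → ends 72
checksum at 72 (size 4, align 4) → ends 76
pad 4 to align 8 for length
length at 80 (size 16, align 8) → ends 96
src at 96 (size 2, align 2) → ends 98
pad 2 to align 4 for port
port at 100 (size 52, align 4) → ends 152
seq at 152 (size 4, align 4) → ends 156
ttl at 156 (size 4, align 4) → ends 160
ack at 160 (size 4, align 4) → ends 164
payload_len at 164 (size 4, align 4) → ends 168
total 168 bytes, alignment 8
— Frame2 —
checksum at 0 (size 4, align 4) → ends 4
port at 4 (size 52, align 4) → ends 56
proto at 56 (size 56, align 8) → ends 112
payload_len at 112 (size 4, align 4) → ends 116
window at 116 (size 2, align 2) → ends 118
src at 118 (size 2, align 2) → ends 120
length at 120 (size 16, align 8) → ends 136
ttl at 136 (size 4, align 4) → ends 140
ack at 140 (size 4, align 4) → ends 144
seq at 144 (size 4, align 4) → ends 148
pad 4 to align 8 for dst
dst at 152 (size 8, align 8) → ends 160
total 160 bytes, alignment 8
168 − 160 = 8

8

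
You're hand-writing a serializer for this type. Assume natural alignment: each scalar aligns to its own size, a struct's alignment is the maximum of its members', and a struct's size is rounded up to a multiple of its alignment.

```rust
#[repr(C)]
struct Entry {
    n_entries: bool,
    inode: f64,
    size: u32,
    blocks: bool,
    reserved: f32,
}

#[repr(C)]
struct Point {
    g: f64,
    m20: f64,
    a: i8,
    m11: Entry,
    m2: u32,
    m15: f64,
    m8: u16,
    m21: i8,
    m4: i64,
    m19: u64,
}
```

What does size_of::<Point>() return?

96

Entry: @0: n_entries [1B, align 1] → 1; +7 pad (align 8); @8: inode [8B, align 8] → 16; @16: size [4B, align 4] → 20; @20: blocks [1B, align 1] → 21; +3 pad (align 4); @24: reserved [4B, align 4] → 28; +4 tail pad (align 8); size 32, align 8
@0: g [8B, align 8] → 8
@8: m20 [8B, align 8] → 16
@16: a [1B, align 1] → 17
+7 pad (align 8)
@24: m11 [32B, align 8] → 56
@56: m2 [4B, align 4] → 60
+4 pad (align 8)
@64: m15 [8B, align 8] → 72
@72: m8 [2B, align 2] → 74
@74: m21 [1B, align 1] → 75
+5 pad (align 8)
@80: m4 [8B, align 8] → 88
@88: m19 [8B, align 8] → 96
size 96, align 8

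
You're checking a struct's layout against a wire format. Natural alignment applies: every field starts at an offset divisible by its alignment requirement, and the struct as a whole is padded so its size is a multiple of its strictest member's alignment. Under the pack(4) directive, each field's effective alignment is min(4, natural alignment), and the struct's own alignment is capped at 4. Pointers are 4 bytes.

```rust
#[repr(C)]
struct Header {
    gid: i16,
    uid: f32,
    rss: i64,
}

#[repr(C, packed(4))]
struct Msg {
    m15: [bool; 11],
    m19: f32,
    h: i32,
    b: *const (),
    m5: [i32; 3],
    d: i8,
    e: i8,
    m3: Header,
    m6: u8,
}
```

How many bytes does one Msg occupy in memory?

60 bytes

Header: gid at 0 (size 2, align 2) → ends 2; pad 2 to align 4 for uid; uid at 4 (size 4, align 4) → ends 8; rss at 8 (size 8, align 8) → ends 16; total 16 bytes, alignment 8
m15 at 0 (size 11, align 1) → ends 11
pad 1 to align 4 for m19
m19 at 12 (size 4, align 4) → ends 16
h at 16 (size 4, align 4) → ends 20
b at 20 (size 4, align 4) → ends 24
m5 at 24 (size 12, align 4) → ends 36
d at 36 (size 1, align 1) → ends 37
e at 37 (size 1, align 1) → ends 38
pad 2 to align 4 for m3
m3 at 40 (size 16, align 4) → ends 56
m6 at 56 (size 1, align 1) → ends 57
tail pad 3 to reach multiple of 4
total 60 bytes, alignment 4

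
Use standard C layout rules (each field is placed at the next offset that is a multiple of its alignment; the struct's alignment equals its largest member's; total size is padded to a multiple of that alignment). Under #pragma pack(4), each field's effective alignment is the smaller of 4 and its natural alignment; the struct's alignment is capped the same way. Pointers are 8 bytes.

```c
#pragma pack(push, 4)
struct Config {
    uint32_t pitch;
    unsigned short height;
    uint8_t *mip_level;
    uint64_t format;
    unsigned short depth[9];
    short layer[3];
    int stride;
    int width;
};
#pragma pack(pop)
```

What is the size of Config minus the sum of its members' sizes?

pitch at 0 (size 4, align 4) → ends 4
height at 4 (size 2, align 2) → ends 6
pad 2 to align 4 for mip_level
mip_level at 8 (size 8, align 4) → ends 16
format at 16 (size 8, align 4) → ends 24
depth at 24 (size 18, align 2) → ends 42
layer at 42 (size 6, align 2) → ends 48
stride at 48 (size 4, align 4) → ends 52
width at 52 (size 4, align 4) → ends 56
total 56 bytes, alignment 4
data bytes 54, size 56 → padding 2

2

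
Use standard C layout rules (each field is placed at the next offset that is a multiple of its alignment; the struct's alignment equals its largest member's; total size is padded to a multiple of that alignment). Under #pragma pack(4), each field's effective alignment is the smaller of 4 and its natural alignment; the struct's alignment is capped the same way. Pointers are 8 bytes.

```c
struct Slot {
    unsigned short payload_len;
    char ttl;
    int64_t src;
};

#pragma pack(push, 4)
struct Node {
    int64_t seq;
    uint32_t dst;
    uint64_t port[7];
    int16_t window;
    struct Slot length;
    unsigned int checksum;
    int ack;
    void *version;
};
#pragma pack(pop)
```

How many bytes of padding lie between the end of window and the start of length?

Slot: payload_len at 0 (size 2, align 2) → ends 2; ttl at 2 (size 1, align 1) → ends 3; pad 5 to align 8 for src; src at 8 (size 8, align 8) → ends 16; total 16 bytes, alignment 8
seq at 0 (size 8, align 4) → ends 8
dst at 8 (size 4, align 4) → ends 12
port at 12 (size 56, align 4) → ends 68
window at 68 (size 2, align 2) → ends 70
pad 2 to align 4 for length
length at 72 (size 16, align 4) → ends 88

2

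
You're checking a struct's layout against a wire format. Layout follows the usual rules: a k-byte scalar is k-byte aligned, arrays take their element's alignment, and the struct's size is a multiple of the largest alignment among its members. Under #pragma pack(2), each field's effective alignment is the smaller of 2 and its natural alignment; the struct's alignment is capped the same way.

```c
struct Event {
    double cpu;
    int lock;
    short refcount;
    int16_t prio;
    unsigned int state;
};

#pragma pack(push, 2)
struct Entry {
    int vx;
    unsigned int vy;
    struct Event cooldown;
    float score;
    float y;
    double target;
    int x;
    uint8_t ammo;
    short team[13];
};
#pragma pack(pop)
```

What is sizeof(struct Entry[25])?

Event: cpu at 0 (size 8, align 8) → ends 8; lock at 8 (size 4, align 4) → ends 12; refcount at 12 (size 2, align 2) → ends 14; prio at 14 (size 2, align 2) → ends 16; state at 16 (size 4, align 4) → ends 20; tail pad 4 to reach multiple of 8; total 24 bytes, alignment 8
vx at 0 (size 4, align 2) → ends 4
vy at 4 (size 4, align 2) → ends 8
cooldown at 8 (size 24, align 2) → ends 32
score at 32 (size 4, align 2) → ends 36
y at 36 (size 4, align 2) → ends 40
target at 40 (size 8, align 2) → ends 48
x at 48 (size 4, align 2) → ends 52
ammo at 52 (size 1, align 1) → ends 53
pad 1 to align 2 for team
team at 54 (size 26, align 2) → ends 80
total 80 bytes, alignment 2
array of 25: 25 × 80 = 2000

2000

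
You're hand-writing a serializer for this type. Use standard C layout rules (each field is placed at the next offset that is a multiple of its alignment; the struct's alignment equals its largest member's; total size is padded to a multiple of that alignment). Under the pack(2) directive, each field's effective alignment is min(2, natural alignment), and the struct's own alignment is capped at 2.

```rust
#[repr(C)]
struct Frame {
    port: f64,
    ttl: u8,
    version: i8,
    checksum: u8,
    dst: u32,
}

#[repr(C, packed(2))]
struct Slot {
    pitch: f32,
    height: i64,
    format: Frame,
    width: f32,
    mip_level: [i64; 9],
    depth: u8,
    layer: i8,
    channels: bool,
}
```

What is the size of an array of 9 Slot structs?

972

Frame: port at 0 (size 8, align 8) → ends 8; ttl at 8 (size 1, align 1) → ends 9; version at 9 (size 1, align 1) → ends 10; checksum at 10 (size 1, align 1) → ends 11; pad 1 to align 4 for dst; dst at 12 (size 4, align 4) → ends 16; total 16 bytes, alignment 8
pitch at 0 (size 4, align 2) → ends 4
height at 4 (size 8, align 2) → ends 12
format at 12 (size 16, align 2) → ends 28
width at 28 (size 4, align 2) → ends 32
mip_level at 32 (size 72, align 2) → ends 104
depth at 104 (size 1, align 1) → ends 105
layer at 105 (size 1, align 1) → ends 106
channels at 106 (size 1, align 1) → ends 107
tail pad 1 to reach multiple of 2
total 108 bytes, alignment 2
array of 9: 9 × 108 = 972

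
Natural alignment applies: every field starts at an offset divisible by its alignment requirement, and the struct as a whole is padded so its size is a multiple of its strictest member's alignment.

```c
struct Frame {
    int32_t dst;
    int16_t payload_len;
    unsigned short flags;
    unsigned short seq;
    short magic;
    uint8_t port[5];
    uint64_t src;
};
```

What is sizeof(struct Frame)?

0..4  dst  (4B, 4-aligned)
4..6  payload_len  (2B, 2-aligned)
6..8  flags  (2B, 2-aligned)
8..10  seq  (2B, 2-aligned)
10..12  magic  (2B, 2-aligned)
12..17  port  (5B, 1-aligned)
17..24  -- padding (7B)
24..32  src  (8B, 8-aligned)
sizeof = 32, alignof = 8

32 bytes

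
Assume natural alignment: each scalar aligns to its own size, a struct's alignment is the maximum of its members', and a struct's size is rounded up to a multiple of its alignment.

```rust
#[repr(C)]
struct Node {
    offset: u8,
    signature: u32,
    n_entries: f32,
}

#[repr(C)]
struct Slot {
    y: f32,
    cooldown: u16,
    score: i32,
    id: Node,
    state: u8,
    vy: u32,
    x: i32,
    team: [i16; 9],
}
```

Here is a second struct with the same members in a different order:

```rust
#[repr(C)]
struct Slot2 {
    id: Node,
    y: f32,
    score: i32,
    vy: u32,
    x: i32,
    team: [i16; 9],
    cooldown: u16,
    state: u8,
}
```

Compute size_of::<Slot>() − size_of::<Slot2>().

Node: 0..1  offset  (1B, 1-aligned); 1..4  -- padding (3B); 4..8  signature  (4B, 4-aligned); 8..12  n_entries  (4B, 4-aligned); sizeof = 12, alignof = 4
0..4  y  (4B, 4-aligned)
4..6  cooldown  (2B, 2-aligned)
6..8  -- padding (2B)
8..12  score  (4B, 4-aligned)
12..24  id  (12B, 4-aligned)
24..25  state  (1B, 1-aligned)
25..28  -- padding (3B)
28..32  vy  (4B, 4-aligned)
32..36  x  (4B, 4-aligned)
36..54  team  (18B, 2-aligned)
54..56  -- tail padding (2B)
sizeof = 56, alignof = 4
— Slot2 —
0..12  id  (12B, 4-aligned)
12..16  y  (4B, 4-aligned)
16..20  score  (4B, 4-aligned)
20..24  vy  (4B, 4-aligned)
24..28  x  (4B, 4-aligned)
28..46  team  (18B, 2-aligned)
46..48  cooldown  (2B, 2-aligned)
48..49  state  (1B, 1-aligned)
49..52  -- tail padding (3B)
sizeof = 52, alignof = 4
56 − 52 = 4

4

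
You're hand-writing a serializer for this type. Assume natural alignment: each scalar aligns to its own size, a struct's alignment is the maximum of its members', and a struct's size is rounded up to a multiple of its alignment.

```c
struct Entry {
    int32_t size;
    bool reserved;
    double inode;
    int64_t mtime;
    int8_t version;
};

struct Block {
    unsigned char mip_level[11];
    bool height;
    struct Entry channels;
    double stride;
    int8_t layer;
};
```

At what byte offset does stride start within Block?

Entry: @0: size [4B, align 4] → 4; @4: reserved [1B, align 1] → 5; +3 pad (align 8); @8: inode [8B, align 8] → 16; @16: mtime [8B, align 8] → 24; @24: version [1B, align 1] → 25; +7 tail pad (align 8); size 32, align 8
@0: mip_level [11B, align 1] → 11
@11: height [1B, align 1] → 12
+4 pad (align 8)
@16: channels [32B, align 8] → 48
@48: stride [8B, align 8] → 56

48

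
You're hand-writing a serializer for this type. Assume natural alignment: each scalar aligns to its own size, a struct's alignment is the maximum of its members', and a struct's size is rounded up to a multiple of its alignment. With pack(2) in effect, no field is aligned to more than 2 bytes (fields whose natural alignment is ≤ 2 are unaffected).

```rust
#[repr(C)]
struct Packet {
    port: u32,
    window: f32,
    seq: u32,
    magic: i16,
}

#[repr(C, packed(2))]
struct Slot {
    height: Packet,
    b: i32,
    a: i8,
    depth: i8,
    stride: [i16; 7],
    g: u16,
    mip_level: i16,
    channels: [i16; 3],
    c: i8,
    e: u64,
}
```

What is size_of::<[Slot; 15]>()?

Packet: 0..4  port  (4B, 4-aligned); 4..8  window  (4B, 4-aligned); 8..12  seq  (4B, 4-aligned); 12..14  magic  (2B, 2-aligned); 14..16  -- tail padding (2B); sizeof = 16, alignof = 4
0..16  height  (16B, 2-aligned)
16..20  b  (4B, 2-aligned)
20..21  a  (1B, 1-aligned)
21..22  depth  (1B, 1-aligned)
22..36  stride  (14B, 2-aligned)
36..38  g  (2B, 2-aligned)
38..40  mip_level  (2B, 2-aligned)
40..46  channels  (6B, 2-aligned)
46..47  c  (1B, 1-aligned)
47..48  -- padding (1B)
48..56  e  (8B, 2-aligned)
sizeof = 56, alignof = 2
array of 15: 15 × 56 = 840

840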